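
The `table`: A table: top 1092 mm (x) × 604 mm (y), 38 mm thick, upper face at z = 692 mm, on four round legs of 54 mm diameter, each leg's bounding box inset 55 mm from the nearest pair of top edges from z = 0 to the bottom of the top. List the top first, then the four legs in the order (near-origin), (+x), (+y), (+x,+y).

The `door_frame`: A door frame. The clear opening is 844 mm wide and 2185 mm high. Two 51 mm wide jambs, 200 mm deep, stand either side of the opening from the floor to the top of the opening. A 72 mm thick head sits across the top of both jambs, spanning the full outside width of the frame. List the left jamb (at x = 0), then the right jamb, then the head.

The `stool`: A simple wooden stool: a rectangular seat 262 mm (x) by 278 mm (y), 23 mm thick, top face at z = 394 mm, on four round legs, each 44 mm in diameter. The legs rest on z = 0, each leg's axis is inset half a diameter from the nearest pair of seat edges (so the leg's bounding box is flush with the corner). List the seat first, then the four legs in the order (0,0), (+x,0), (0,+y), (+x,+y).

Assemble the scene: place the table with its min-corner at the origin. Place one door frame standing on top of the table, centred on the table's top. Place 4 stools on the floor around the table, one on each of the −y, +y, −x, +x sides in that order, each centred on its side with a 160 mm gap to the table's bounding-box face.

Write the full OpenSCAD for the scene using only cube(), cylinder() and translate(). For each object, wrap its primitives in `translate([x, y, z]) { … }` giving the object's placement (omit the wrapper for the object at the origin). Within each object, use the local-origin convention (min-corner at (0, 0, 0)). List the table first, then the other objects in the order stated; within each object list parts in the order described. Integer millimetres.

translate([0, 0, 654]) cube([1092, 604, 38]);
translate([82, 82, 0]) cylinder(h = 654, r = 27);
translate([1010, 82, 0]) cylinder(h = 654, r = 27);
translate([82, 522, 0]) cylinder(h = 654, r = 27);
translate([1010, 522, 0]) cylinder(h = 654, r = 27);
translate([73, 202, 692]) {
  cube([51, 200, 2185]);
  translate([895, 0, 0]) cube([51, 200, 2185]);
  translate([0, 0, 2185]) cube([946, 200, 72]);
}
translate([415, -438, 0]) {
  translate([0, 0, 371]) cube([262, 278, 23]);
  translate([22, 22, 0]) cylinder(h = 371, r = 22);
  translate([240, 22, 0]) cylinder(h = 371, r = 22);
  translate([22, 256, 0]) cylinder(h = 371, r = 22);
  translate([240, 256, 0]) cylinder(h = 371, r = 22);
}
translate([415, 764, 0]) {
  translate([0, 0, 371]) cube([262, 278, 23]);
  translate([22, 22, 0]) cylinder(h = 371, r = 22);
  translate([240, 22, 0]) cylinder(h = 371, r = 22);
  translate([22, 256, 0]) cylinder(h = 371, r = 22);
  translate([240, 256, 0]) cylinder(h = 371, r = 22);
}
translate([-422, 163, 0]) {
  translate([0, 0, 371]) cube([262, 278, 23]);
  translate([22, 22, 0]) cylinder(h = 371, r = 22);
  translate([240, 22, 0]) cylinder(h = 371, r = 22);
  translate([22, 256, 0]) cylinder(h = 371, r = 22);
  translate([240, 256, 0]) cylinder(h = 371, r = 22);
}
translate([1252, 163, 0]) {
  translate([0, 0, 371]) cube([262, 278, 23]);
  translate([22, 22, 0]) cylinder(h = 371, r = 22);
  translate([240, 22, 0]) cylinder(h = 371, r = 22);
  translate([22, 256, 0]) cylinder(h = 371, r = 22);
  translate([240, 256, 0]) cylinder(h = 371, r = 22);
}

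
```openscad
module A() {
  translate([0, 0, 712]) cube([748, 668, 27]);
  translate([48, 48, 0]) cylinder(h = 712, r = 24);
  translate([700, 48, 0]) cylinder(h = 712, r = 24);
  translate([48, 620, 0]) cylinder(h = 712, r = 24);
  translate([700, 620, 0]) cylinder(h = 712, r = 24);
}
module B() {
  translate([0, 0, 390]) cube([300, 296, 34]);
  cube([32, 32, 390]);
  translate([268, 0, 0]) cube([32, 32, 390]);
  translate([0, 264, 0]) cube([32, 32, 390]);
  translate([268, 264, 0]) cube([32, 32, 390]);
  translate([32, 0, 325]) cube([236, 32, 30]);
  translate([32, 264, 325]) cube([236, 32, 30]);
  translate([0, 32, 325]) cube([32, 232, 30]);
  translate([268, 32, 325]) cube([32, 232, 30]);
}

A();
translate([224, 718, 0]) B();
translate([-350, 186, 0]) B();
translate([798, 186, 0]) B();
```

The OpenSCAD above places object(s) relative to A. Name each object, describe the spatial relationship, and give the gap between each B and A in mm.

A is a table. B is a stool. Three stools sit around the table at the +y, −x, +x sides. The gap between each stool and the table is 50 mm.

Each stool's nearest face is 50 mm from the table's bounding box.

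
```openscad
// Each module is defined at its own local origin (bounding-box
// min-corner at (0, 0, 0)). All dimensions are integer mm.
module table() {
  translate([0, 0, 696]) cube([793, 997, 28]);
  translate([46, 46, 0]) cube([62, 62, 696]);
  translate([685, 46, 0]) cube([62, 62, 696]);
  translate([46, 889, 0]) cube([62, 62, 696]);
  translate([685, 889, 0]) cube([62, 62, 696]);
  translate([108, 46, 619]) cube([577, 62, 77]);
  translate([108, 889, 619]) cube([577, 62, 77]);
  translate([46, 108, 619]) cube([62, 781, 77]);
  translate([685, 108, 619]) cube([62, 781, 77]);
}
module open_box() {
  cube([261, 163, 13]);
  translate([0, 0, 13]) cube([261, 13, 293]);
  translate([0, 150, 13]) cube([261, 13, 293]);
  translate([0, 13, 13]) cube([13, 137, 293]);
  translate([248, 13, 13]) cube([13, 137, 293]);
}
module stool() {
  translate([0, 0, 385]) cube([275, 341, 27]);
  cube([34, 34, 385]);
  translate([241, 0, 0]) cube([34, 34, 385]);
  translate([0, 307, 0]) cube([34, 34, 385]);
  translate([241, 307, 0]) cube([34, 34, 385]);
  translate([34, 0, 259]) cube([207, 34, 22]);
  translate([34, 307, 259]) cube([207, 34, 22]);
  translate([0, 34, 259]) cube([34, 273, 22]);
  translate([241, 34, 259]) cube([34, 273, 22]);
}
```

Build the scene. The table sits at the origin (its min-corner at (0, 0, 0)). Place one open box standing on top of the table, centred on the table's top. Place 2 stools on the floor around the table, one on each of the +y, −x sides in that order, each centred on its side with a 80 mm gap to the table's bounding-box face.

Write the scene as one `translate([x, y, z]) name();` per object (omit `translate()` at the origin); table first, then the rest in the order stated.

table();
translate([266, 417, 724]) open_box();
translate([259, 1077, 0]) stool();
translate([-355, 328, 0]) stool();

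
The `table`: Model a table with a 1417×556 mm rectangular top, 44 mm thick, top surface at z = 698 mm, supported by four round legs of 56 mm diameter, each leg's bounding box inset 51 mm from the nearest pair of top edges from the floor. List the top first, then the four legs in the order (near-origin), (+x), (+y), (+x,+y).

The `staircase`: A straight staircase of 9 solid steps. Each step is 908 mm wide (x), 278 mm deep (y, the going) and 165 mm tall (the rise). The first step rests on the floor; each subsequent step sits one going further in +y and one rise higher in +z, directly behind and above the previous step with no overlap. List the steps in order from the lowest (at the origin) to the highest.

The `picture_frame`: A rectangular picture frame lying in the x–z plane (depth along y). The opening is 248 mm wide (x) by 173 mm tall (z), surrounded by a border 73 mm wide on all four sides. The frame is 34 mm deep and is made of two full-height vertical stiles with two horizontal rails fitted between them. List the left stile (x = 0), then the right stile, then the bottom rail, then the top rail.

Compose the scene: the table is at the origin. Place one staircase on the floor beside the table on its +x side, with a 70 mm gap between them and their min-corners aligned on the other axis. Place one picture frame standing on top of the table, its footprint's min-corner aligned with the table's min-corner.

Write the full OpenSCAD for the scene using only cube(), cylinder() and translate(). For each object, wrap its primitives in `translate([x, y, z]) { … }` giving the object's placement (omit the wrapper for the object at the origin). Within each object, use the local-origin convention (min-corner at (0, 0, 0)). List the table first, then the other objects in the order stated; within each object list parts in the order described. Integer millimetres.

translate([0, 0, 654]) cube([1417, 556, 44]);
translate([79, 79, 0]) cylinder(h = 654, r = 28);
translate([1338, 79, 0]) cylinder(h = 654, r = 28);
translate([79, 477, 0]) cylinder(h = 654, r = 28);
translate([1338, 477, 0]) cylinder(h = 654, r = 28);
translate([1487, 0, 0]) {
  cube([908, 278, 165]);
  translate([0, 278, 165]) cube([908, 278, 165]);
  translate([0, 556, 330]) cube([908, 278, 165]);
  translate([0, 834, 495]) cube([908, 278, 165]);
  translate([0, 1112, 660]) cube([908, 278, 165]);
  translate([0, 1390, 825]) cube([908, 278, 165]);
  translate([0, 1668, 990]) cube([908, 278, 165]);
  translate([0, 1946, 1155]) cube([908, 278, 165]);
  translate([0, 2224, 1320]) cube([908, 278, 165]);
}
translate([0, 0, 698]) {
  cube([73, 34, 319]);
  translate([321, 0, 0]) cube([73, 34, 319]);
  translate([73, 0, 0]) cube([248, 34, 73]);
  translate([73, 0, 246]) cube([248, 34, 73]);
}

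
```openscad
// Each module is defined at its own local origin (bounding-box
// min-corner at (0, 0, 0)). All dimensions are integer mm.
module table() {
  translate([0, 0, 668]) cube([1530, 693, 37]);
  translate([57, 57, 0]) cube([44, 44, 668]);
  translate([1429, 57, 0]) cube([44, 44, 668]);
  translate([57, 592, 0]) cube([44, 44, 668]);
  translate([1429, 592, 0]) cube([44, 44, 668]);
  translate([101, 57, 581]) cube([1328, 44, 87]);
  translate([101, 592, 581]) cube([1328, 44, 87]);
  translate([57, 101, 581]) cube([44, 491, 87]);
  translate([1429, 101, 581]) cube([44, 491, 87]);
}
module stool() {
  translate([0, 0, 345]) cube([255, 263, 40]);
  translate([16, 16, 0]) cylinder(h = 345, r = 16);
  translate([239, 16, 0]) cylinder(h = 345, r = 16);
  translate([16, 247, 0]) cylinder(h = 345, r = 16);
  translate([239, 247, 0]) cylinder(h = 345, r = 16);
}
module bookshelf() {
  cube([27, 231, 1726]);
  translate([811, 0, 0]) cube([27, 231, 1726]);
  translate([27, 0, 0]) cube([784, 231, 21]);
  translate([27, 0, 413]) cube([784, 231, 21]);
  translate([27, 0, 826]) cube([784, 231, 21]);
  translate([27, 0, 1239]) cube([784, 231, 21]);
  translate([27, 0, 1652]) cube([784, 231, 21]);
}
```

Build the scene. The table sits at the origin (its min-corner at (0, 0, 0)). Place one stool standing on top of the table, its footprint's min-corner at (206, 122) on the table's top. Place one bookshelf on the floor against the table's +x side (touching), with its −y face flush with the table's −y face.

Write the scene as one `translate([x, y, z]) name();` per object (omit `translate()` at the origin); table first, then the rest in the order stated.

table();
translate([206, 122, 705]) stool();
translate([1530, 0, 0]) bookshelf();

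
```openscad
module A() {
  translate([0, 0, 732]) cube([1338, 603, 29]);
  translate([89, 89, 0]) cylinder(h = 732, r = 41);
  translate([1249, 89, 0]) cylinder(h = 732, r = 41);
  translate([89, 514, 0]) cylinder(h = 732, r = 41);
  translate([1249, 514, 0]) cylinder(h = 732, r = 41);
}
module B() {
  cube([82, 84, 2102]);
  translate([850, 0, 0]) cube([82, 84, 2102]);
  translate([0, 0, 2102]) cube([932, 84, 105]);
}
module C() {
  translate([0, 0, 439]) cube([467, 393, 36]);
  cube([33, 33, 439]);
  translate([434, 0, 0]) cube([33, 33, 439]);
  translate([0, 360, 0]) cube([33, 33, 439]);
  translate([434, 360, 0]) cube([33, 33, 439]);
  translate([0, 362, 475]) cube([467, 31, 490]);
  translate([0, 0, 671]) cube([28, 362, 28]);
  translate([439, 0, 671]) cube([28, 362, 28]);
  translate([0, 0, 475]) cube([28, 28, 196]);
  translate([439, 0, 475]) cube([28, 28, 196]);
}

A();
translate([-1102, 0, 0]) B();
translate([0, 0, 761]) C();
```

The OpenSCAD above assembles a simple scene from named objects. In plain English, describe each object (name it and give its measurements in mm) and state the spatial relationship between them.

A is a table with a 1338×603 mm rectangular top, 29 mm thick, top surface at z = 761 mm, supported by four round legs of 82 mm diameter, each leg's bounding box inset 48 mm from the nearest pair of top edges, running from the floor.

B is a door frame. The clear opening is 768 mm wide and 2102 mm high. Two 82 mm wide jambs, 84 mm deep, stand either side of the opening from the floor to the top of the opening. A 105 mm thick head sits across the top of both jambs, spanning the full outside width of the frame.

C is a chair. The seat is a 467×393×36 mm slab with its top at z = 475 mm, on four 33×33 mm corner legs (flush with the seat edges, standing on z = 0). A flat backrest 31 mm thick, 490 mm tall, spans the full seat width and rises from the seat top along its +y edge, rear face flush with the rear of the seat. Two armrests of 28×28 mm section run along each side from the seat's front edge to the front of the backrest, top faces 224 mm above the seat top and outer faces flush with the seat's x-edges; a 28×28 mm post under the front of each armrest stands on the seat at the front corner.

The door frame is on the floor beside the table on its −x side. The chair is on top of the table.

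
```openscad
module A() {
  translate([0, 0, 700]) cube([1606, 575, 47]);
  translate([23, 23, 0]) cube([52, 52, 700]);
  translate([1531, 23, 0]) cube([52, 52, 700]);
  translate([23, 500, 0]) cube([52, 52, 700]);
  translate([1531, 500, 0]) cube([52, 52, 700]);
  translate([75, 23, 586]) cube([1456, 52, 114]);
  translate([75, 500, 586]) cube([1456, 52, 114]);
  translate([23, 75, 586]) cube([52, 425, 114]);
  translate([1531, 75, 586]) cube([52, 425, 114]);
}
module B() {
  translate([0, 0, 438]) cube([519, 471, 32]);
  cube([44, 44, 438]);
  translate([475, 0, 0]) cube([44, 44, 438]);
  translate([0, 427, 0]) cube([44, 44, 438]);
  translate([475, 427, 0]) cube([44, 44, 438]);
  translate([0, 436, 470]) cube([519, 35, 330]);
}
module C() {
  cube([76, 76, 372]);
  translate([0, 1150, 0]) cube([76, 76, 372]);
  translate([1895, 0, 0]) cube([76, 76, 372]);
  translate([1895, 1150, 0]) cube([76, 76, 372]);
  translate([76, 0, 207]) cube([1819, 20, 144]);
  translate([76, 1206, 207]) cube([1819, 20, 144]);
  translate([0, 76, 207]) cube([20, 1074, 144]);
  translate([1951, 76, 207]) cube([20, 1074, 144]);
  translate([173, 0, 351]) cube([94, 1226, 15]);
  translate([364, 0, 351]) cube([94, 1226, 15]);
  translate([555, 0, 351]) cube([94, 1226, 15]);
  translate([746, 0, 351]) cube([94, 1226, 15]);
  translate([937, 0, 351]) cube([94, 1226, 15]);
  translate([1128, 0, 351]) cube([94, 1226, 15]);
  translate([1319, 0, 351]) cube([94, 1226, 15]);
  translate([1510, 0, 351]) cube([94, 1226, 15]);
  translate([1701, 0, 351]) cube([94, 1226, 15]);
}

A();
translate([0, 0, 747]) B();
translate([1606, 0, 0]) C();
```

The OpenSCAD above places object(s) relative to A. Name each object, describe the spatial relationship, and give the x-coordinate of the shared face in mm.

The table's +x face and the bed frame's −x face are both at x = 1606 mm.

A is a table. B is a chair. C is a bed frame. The chair is on top of the table. The bed frame is against the table's +x side, with their −y faces flush. The x-coordinate of the shared face is 1606 mm.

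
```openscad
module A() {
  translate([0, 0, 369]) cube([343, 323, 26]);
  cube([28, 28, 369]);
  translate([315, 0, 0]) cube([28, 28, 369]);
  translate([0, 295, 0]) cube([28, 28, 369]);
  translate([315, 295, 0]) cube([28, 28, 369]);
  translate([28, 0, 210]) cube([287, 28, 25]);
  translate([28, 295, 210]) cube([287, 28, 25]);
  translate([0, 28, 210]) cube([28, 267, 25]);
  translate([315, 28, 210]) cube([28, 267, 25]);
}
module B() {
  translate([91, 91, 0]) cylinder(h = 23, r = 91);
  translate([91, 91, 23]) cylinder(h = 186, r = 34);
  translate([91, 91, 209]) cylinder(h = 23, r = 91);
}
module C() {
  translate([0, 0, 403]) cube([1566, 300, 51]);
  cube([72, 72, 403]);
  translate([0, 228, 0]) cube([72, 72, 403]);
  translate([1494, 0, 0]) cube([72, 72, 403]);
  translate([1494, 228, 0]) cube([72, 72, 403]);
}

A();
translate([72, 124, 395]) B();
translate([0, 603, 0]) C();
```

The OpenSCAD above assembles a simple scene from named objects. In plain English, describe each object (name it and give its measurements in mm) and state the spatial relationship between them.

A is a four-legged stool. The seat is a 343×323×26 mm slab whose top surface is at z = 395 mm; four square legs, each 28×28 mm in cross-section, run from the floor (z = 0) to the underside of the seat, each flush with a corner of the seat. Four stretchers, 28 mm wide and 25 mm tall, connect adjacent legs with their undersides at z = 210 mm, each running between the inner faces of the legs it joins and aligned with the legs' outer faces on the other axis.

B is a spool: two coaxial disc flanges of radius 91 mm and thickness 23 mm, joined by a core cylinder of radius 34 mm and height 186 mm. The lower flange rests on z = 0 and the three cylinders share a vertical axis.

C is a long wooden bench with a 1566 mm (x) × 300 mm (y) seat, 51 mm thick, its top surface 454 mm above the floor. Four 72 mm square legs at the seat corners, flush with the edges, run from z = 0 to the seat underside.

The spool is on top of the stool. The bench is on the floor beside the stool on its +y side.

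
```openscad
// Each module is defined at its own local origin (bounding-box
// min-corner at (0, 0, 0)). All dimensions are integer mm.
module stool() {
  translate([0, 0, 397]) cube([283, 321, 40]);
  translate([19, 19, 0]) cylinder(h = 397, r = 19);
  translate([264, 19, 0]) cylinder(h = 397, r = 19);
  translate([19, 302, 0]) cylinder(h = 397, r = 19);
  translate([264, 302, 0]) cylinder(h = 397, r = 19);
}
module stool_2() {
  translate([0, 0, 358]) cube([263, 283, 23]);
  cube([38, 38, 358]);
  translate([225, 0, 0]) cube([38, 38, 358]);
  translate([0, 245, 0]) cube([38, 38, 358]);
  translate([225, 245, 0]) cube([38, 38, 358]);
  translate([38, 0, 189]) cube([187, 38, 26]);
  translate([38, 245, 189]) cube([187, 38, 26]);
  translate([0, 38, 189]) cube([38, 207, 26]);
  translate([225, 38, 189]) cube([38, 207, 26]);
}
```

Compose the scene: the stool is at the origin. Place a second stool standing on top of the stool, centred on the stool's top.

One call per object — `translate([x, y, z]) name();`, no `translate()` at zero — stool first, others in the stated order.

stool();
translate([10, 19, 437]) stool_2();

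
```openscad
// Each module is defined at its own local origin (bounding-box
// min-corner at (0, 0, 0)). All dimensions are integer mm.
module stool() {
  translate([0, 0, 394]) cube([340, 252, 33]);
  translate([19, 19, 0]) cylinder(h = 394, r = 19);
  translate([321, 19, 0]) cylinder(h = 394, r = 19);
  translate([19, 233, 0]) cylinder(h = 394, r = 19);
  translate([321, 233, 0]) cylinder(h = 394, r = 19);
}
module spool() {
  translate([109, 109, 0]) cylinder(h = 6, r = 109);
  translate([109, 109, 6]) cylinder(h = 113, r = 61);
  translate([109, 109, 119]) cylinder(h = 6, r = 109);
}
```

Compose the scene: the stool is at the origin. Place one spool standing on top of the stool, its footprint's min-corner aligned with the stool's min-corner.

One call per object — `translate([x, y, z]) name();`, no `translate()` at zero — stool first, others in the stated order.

stool();
translate([0, 0, 427]) spool();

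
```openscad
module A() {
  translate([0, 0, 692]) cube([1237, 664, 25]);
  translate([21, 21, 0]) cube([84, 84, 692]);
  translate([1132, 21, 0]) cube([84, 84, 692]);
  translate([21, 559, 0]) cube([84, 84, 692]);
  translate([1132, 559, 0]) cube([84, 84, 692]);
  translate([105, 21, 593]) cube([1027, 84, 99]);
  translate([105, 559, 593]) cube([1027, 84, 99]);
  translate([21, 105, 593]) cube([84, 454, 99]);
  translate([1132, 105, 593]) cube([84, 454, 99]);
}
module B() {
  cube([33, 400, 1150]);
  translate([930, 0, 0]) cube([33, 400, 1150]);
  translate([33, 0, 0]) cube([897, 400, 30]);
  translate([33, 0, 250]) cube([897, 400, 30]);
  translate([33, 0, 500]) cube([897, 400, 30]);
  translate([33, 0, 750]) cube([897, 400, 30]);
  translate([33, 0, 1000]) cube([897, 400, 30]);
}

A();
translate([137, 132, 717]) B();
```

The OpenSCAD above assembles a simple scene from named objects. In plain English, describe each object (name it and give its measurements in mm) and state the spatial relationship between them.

A is a rectangular dining table. The top is 1237×664×25 mm with its upper surface at z = 717 mm. It stands on four 84×84 mm square legs, each inset 21 mm from the nearest pair of top edges, running from the floor to the underside of the top. Four apron rails, 84 mm thick and 99 mm tall, run between adjacent legs with their top edges flush with the underside of the top and their outer faces flush with the legs' outer faces.

B is an open bookshelf. Two side panels, each 33 mm thick, 400 mm deep and 1150 mm tall, stand 963 mm apart (outside-to-outside). Between them sit 5 shelves, each 30 mm thick and 400 mm deep, spanning the full gap between the sides. The bottom shelf rests on the floor (its underside at z = 0) and the clear gap between one shelf's top and the next shelf's underside is 220 mm.

The bookshelf is on top of the table, centred.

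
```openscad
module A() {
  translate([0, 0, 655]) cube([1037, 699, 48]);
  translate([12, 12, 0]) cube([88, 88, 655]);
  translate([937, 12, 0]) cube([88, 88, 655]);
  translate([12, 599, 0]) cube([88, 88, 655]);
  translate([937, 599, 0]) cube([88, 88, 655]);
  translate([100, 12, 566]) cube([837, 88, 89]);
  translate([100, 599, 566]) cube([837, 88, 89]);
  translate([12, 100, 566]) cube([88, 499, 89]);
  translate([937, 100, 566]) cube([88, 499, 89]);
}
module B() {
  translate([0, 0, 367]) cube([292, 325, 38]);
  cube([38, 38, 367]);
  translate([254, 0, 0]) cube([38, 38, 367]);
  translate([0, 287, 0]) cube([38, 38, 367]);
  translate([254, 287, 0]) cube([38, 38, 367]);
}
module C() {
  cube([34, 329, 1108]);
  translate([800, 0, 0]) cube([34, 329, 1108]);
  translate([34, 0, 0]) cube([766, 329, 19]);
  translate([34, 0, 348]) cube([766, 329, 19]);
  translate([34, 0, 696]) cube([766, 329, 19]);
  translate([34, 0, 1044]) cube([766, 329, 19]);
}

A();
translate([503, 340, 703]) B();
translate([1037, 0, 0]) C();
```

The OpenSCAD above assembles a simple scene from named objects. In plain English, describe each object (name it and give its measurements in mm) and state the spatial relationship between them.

A is a rectangular dining table. The top is 1037×699×48 mm with its upper surface at z = 703 mm. It stands on four 88×88 mm square legs, each inset 12 mm from the nearest pair of top edges, running from the floor to the underside of the top. Four apron rails, 88 mm thick and 89 mm tall, run between adjacent legs with their top edges flush with the underside of the top and their outer faces flush with the legs' outer faces.

B is a four-legged stool. The seat is a 292×325×38 mm slab whose top surface is at z = 405 mm; four square legs, each 38×38 mm in cross-section, run from the floor (z = 0) to the underside of the seat, each flush with a corner of the seat.

C is an open bookshelf. Two side panels, each 34 mm thick, 329 mm deep and 1108 mm tall, stand 834 mm apart (outside-to-outside). Between them sit 4 shelves, each 19 mm thick and 329 mm deep, spanning the full gap between the sides. The bottom shelf rests on the floor (its underside at z = 0) and the clear gap between one shelf's top and the next shelf's underside is 329 mm.

The stool is on top of the table. The bookshelf is against the table's +x side, with their −y faces flush.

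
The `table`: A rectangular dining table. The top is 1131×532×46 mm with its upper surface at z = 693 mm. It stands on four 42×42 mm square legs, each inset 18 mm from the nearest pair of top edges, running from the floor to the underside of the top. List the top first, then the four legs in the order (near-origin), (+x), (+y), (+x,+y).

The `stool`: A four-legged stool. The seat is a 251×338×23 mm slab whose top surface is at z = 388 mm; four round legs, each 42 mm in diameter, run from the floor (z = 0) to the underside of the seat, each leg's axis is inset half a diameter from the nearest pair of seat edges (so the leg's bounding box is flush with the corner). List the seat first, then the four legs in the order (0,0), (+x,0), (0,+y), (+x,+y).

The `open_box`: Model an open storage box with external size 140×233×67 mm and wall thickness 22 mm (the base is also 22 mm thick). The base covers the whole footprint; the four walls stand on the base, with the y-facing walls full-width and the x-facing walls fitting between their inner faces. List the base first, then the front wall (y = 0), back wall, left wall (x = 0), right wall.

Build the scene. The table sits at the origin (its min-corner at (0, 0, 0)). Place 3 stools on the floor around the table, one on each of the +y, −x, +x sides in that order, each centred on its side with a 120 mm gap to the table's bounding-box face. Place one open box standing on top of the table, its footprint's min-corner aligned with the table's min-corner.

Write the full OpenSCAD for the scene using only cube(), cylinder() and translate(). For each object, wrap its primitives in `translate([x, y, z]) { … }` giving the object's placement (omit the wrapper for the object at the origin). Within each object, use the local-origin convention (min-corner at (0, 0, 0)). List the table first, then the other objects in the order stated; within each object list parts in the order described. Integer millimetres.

translate([0, 0, 647]) cube([1131, 532, 46]);
translate([18, 18, 0]) cube([42, 42, 647]);
translate([1071, 18, 0]) cube([42, 42, 647]);
translate([18, 472, 0]) cube([42, 42, 647]);
translate([1071, 472, 0]) cube([42, 42, 647]);
translate([440, 652, 0]) {
  translate([0, 0, 365]) cube([251, 338, 23]);
  translate([21, 21, 0]) cylinder(h = 365, r = 21);
  translate([230, 21, 0]) cylinder(h = 365, r = 21);
  translate([21, 317, 0]) cylinder(h = 365, r = 21);
  translate([230, 317, 0]) cylinder(h = 365, r = 21);
}
translate([-371, 97, 0]) {
  translate([0, 0, 365]) cube([251, 338, 23]);
  translate([21, 21, 0]) cylinder(h = 365, r = 21);
  translate([230, 21, 0]) cylinder(h = 365, r = 21);
  translate([21, 317, 0]) cylinder(h = 365, r = 21);
  translate([230, 317, 0]) cylinder(h = 365, r = 21);
}
translate([1251, 97, 0]) {
  translate([0, 0, 365]) cube([251, 338, 23]);
  translate([21, 21, 0]) cylinder(h = 365, r = 21);
  translate([230, 21, 0]) cylinder(h = 365, r = 21);
  translate([21, 317, 0]) cylinder(h = 365, r = 21);
  translate([230, 317, 0]) cylinder(h = 365, r = 21);
}
translate([0, 0, 693]) {
  cube([140, 233, 22]);
  translate([0, 0, 22]) cube([140, 22, 45]);
  translate([0, 211, 22]) cube([140, 22, 45]);
  translate([0, 22, 22]) cube([22, 189, 45]);
  translate([118, 22, 22]) cube([22, 189, 45]);
}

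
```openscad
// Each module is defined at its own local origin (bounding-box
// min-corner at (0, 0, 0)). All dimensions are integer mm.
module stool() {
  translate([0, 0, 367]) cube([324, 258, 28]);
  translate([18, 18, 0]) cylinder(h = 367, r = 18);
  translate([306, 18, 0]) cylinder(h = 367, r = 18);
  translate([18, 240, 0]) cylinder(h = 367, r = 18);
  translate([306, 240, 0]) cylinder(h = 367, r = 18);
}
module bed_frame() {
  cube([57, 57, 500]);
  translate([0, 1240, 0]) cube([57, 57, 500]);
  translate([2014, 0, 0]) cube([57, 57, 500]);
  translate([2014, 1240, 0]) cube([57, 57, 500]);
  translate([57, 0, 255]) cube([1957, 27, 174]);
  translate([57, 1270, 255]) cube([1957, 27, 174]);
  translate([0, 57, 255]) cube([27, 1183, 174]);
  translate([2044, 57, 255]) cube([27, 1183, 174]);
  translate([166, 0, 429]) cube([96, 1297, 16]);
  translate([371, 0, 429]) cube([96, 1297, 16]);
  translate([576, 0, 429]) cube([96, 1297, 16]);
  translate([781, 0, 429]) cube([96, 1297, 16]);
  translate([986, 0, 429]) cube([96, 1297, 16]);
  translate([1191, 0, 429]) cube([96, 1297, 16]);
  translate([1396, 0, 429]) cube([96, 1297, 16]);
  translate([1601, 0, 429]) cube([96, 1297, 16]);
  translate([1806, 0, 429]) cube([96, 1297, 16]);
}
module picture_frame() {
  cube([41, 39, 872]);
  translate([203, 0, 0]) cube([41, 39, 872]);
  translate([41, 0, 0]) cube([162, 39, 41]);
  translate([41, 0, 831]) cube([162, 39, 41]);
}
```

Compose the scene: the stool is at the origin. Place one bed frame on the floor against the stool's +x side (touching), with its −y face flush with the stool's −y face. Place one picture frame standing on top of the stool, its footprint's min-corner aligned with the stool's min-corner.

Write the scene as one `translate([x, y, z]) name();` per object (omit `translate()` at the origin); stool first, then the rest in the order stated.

stool();
translate([324, 0, 0]) bed_frame();
translate([0, 0, 395]) picture_frame();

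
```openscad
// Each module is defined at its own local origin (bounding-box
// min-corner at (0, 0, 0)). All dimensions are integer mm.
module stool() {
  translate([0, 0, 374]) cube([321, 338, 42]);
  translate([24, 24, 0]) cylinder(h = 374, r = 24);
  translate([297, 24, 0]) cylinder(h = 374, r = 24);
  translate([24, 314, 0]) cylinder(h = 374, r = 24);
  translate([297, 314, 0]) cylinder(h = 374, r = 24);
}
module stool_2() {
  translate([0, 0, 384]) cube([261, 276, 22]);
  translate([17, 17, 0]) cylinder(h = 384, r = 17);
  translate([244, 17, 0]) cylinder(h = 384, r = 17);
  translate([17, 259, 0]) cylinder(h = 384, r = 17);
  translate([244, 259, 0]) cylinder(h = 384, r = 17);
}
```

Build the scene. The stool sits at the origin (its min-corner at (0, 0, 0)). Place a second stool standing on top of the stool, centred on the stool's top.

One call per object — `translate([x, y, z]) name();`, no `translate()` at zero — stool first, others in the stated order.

stool();
translate([30, 31, 416]) stool_2();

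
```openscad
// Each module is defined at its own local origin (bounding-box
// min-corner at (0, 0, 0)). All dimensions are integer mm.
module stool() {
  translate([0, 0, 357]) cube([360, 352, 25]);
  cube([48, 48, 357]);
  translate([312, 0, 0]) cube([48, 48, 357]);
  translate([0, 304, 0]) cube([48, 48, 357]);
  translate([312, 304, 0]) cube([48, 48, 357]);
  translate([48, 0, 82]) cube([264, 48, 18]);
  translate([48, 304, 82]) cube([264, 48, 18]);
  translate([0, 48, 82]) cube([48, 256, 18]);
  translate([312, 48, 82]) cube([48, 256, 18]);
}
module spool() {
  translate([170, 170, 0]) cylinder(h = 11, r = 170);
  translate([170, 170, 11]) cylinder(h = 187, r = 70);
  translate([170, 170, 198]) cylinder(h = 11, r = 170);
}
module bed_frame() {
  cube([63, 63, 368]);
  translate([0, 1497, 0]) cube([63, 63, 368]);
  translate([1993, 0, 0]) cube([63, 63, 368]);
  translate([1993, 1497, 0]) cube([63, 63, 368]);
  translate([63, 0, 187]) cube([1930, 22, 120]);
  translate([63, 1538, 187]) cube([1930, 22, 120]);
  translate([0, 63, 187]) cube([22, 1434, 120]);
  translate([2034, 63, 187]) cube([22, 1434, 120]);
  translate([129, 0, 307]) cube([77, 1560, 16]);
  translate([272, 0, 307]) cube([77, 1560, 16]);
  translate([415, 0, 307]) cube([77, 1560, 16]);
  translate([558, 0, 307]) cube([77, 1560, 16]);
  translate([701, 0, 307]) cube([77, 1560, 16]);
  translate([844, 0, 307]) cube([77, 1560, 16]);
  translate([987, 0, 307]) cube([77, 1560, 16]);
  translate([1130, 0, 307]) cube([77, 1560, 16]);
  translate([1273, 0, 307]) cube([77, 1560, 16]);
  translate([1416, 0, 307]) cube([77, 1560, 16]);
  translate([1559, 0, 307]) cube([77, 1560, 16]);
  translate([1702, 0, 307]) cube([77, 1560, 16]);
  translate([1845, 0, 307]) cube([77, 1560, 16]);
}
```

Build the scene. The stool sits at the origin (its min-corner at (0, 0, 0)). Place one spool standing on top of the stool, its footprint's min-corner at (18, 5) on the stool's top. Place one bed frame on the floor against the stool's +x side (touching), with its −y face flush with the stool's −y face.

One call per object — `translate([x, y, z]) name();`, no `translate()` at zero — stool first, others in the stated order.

stool();
translate([18, 5, 382]) spool();
translate([360, 0, 0]) bed_frame();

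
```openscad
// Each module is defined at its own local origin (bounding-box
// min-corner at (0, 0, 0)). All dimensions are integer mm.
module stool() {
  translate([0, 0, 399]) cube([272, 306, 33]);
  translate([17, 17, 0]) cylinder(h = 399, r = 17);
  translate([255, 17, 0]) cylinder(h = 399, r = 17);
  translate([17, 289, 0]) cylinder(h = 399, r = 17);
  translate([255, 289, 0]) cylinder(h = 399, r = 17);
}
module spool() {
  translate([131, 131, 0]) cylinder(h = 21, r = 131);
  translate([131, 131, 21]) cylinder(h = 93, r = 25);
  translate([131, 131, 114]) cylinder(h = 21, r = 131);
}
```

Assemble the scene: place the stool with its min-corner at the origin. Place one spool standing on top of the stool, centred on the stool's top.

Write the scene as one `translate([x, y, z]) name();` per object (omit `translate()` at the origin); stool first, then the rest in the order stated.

stool();
translate([5, 22, 432]) spool();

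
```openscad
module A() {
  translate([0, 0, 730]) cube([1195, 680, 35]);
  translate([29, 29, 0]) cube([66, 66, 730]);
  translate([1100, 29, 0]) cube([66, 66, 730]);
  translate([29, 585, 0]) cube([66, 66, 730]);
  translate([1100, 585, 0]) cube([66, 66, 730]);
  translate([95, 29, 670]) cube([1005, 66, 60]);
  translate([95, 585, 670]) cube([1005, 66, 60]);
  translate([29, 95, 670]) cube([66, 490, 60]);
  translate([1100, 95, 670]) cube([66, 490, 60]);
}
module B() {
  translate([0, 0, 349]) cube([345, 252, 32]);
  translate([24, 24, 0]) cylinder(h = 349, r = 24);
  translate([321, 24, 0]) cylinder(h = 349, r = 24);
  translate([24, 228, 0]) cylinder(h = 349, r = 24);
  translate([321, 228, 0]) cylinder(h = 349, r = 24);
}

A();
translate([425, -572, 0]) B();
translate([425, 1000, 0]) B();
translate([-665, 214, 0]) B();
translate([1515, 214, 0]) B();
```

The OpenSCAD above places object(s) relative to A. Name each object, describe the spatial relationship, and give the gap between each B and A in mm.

A is a table. B is a stool. Four stools sit around the table at the −y, +y, −x, +x sides. The gap between each stool and the table is 320 mm.

Each stool's nearest face is 320 mm from the table's bounding box.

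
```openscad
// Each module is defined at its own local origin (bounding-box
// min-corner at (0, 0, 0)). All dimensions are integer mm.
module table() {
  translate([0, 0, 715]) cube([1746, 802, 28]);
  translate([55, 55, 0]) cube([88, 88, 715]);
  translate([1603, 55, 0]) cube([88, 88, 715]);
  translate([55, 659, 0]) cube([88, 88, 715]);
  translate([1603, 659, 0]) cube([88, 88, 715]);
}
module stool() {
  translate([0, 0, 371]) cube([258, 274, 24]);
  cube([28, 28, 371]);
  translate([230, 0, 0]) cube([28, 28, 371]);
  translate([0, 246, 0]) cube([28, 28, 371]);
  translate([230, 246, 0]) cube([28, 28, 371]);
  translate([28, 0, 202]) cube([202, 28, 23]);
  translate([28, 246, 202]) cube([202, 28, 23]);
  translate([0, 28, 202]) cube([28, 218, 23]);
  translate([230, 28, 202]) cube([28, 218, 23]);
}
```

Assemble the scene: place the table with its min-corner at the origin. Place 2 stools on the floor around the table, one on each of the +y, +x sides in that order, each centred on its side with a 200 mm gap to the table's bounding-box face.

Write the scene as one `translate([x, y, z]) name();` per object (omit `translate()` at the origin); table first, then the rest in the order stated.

table();
translate([744, 1002, 0]) stool();
translate([1946, 264, 0]) stool();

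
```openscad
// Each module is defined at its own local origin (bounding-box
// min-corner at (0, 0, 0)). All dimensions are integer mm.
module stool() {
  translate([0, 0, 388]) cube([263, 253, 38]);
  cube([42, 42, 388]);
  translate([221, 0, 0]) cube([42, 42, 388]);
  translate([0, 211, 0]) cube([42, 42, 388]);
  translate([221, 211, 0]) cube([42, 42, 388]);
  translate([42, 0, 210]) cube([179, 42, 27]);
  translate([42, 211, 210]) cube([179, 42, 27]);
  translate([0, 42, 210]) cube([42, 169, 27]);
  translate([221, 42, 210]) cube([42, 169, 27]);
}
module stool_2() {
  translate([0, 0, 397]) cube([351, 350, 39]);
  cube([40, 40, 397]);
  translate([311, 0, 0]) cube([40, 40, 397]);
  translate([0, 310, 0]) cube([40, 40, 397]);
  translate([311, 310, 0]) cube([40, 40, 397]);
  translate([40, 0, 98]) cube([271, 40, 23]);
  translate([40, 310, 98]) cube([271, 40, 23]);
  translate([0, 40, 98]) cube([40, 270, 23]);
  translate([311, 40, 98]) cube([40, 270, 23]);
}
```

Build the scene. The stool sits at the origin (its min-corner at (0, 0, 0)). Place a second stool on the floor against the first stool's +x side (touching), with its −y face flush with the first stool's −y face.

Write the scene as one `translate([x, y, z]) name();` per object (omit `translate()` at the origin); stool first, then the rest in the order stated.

stool();
translate([263, 0, 0]) stool_2();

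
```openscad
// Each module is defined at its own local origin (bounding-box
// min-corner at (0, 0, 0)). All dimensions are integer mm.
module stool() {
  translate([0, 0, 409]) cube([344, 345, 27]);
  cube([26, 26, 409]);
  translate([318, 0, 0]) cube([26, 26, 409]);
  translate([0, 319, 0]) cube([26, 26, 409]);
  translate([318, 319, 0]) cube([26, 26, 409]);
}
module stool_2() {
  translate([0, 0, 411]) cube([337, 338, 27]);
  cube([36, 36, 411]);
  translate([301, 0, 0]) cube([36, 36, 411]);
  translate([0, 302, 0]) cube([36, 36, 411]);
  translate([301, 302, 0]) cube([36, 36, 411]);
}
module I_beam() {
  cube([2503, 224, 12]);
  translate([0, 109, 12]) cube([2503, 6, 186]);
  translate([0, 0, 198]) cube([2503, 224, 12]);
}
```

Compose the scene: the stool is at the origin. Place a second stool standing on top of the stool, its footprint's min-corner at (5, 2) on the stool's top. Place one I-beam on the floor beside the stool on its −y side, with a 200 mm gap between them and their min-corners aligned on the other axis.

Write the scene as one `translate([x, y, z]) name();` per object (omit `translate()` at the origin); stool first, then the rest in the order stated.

stool();
translate([5, 2, 436]) stool_2();
translate([0, -424, 0]) I_beam();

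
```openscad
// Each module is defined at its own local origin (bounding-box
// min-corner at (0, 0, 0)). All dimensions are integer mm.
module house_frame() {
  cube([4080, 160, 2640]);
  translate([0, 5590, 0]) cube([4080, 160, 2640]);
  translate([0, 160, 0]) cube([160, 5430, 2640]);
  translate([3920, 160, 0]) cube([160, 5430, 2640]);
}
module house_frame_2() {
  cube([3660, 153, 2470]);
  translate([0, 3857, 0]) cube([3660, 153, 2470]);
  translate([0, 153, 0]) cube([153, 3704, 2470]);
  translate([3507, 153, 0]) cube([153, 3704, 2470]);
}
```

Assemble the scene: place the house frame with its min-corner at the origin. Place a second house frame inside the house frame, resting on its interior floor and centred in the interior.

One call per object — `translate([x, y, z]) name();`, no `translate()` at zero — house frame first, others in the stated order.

house_frame();
translate([210, 870, 0]) house_frame_2();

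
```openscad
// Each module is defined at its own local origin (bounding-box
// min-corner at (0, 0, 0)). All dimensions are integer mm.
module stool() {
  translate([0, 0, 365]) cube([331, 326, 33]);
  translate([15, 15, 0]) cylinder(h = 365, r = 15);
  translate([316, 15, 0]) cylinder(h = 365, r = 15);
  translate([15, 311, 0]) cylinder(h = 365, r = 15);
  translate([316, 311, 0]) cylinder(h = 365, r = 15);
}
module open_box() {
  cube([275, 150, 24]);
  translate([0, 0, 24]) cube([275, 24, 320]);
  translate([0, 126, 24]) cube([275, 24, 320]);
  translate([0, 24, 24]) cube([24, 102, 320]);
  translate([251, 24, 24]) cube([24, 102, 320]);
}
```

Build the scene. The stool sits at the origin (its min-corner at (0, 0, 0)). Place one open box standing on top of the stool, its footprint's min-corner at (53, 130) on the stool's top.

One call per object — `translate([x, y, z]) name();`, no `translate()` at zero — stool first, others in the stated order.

stool();
translate([53, 130, 398]) open_box();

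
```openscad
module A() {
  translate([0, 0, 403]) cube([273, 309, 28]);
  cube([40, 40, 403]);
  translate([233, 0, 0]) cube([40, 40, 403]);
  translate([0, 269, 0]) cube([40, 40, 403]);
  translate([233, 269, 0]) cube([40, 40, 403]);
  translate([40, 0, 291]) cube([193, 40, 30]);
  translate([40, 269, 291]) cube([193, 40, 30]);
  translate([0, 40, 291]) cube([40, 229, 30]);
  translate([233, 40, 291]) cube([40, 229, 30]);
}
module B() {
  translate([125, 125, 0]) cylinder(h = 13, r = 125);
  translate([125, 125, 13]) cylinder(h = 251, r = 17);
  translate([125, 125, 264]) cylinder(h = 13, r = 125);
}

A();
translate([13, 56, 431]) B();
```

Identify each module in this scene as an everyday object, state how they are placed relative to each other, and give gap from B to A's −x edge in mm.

A is a stool. B is a spool. The spool is on top of the stool. The gap from the spool to the stool's −x edge is 13 mm.

The spool's min-x is at 13; the stool's min-x is 0; gap = 13 mm.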